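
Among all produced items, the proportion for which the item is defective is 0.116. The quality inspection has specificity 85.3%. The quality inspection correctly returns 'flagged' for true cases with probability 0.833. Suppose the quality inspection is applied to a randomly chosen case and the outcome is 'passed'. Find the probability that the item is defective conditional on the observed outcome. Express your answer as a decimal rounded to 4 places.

Write H for 'the item is defective'. Prior odds H:¬H = 0.116/0.884 = 0.13122. For the 'passed' outcome, the likelihood ratio is 0.167/0.853 = 0.19578.
Posterior odds = 0.13122 × 0.19578 = 0.025691, so P(H|E) = 0.025691/(1+0.025691) = 0.0250.

P(H | E) ≈ 0.0250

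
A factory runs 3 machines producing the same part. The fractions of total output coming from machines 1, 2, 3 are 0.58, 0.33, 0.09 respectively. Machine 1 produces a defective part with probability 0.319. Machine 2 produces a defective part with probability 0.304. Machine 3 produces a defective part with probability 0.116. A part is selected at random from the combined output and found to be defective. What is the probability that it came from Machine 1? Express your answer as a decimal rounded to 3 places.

Posterior probability ≈ 0.626

P(defective|M1) = 0.319; P(defective|M2) = 0.304; P(defective|M3) = 0.116.
Prior × likelihood for each source: 0.58·0.319=0.1850, 0.33·0.304=0.1003, 0.09·0.116=0.01044. Summing gives P(defective) = 0.29578.
P(Machine 1 | defective) = 0.1850 / 0.29578 = 0.626.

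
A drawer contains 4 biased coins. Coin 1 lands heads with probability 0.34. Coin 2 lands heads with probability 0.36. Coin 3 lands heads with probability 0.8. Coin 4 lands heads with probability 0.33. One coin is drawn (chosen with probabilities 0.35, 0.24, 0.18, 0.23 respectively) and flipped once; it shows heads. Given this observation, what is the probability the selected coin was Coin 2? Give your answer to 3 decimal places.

P(heads|C1) = 0.34; P(heads|C2) = 0.36; P(heads|C3) = 0.8; P(heads|C4) = 0.33.
Prior × likelihood for each source: 0.35·0.34=0.1190, 0.24·0.36=0.08640, 0.18·0.8=0.1440, 0.23·0.33=0.07590. Summing gives P(heads) = 0.42530.
P(Coin 2 | heads) = 0.08640 / 0.42530 = 0.203.

Posterior probability ≈ 0.203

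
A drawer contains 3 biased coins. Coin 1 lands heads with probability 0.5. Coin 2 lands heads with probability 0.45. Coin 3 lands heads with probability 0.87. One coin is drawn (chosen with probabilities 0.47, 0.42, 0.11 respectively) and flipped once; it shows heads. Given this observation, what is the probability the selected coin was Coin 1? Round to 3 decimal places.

Tabulate prior·likelihood by source: [1] prior 0.47, lik 0.5, product 0.2350; [2] prior 0.42, lik 0.45, product 0.1890; [3] prior 0.11, lik 0.87, product 0.09570.
Normalizing constant = 0.51970; the posterior for Coin 1 is its product over the sum, 0.2350/0.51970 = 0.452.

Posterior probability ≈ 0.452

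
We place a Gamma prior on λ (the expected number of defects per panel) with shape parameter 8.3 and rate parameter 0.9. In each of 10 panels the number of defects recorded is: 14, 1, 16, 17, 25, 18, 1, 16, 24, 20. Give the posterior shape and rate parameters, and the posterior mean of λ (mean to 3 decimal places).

The Poisson likelihood adds the total count to the shape and the number of exposure periods to the rate. Here ∑xᵢ = 152 and n = 10, so shape 8.3→160.3 and rate 0.9→10.9.
Posterior mean = shape/rate = 160.3/10.9 = 14.706.

Posterior: Gamma(shape=160.3, rate=10.9); mean ≈ 14.706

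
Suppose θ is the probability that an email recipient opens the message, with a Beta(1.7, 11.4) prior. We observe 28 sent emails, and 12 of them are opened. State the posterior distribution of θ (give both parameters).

Posterior: Beta(13.7, 27.4)

The binomial likelihood is conjugate to the Beta prior: with 12 successes and 16 failures, the posterior is Beta(1.7+12, 11.4+16) = Beta(13.7, 27.4).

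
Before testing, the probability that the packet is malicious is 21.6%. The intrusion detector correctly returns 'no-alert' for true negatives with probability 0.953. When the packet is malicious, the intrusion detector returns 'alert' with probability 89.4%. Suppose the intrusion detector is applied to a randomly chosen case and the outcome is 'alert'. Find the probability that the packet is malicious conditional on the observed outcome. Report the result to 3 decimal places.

P(H | E) ≈ 0.840

Let H be the event that the packet is malicious. P(H) = 0.216, so P(¬H) = 0.784. With E the 'alert' result, P(E|H) = 0.894 and P(E|¬H) = 0.047.
P(E) = 0.894·0.216 + 0.047·0.784 = 0.19310 + 0.036848 = 0.22995.
By Bayes' theorem, P(H|E) = 0.19310 / 0.22995 = 0.840.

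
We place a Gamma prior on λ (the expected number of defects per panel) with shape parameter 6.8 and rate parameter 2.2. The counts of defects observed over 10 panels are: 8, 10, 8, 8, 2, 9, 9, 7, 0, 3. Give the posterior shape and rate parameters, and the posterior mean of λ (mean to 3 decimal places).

Total count ∑xᵢ = 64 over n = 10 panels.
Gamma is conjugate to the Poisson likelihood: posterior is Gamma(shape = 6.8+64 = 70.8, rate = 2.2+10 = 12.2).
E[λ | data] = 70.8/12.2 = 5.803.

Posterior: Gamma(shape=70.8, rate=12.2); mean ≈ 5.803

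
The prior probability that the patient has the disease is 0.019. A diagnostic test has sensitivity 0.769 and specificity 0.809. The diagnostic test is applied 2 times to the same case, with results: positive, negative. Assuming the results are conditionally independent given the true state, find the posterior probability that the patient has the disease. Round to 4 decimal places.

Posterior P(H) ≈ 0.0218

Let H be the event that the patient has the disease; start with P(H) = 0.019. P('positive'|H) = 0.769, P('positive'|¬H) = 0.191.
Update on result 1 ('positive'): P(H) ← 0.769·0.0190 / (0.769·0.0190 + 0.191·0.9810) = 0.014611/0.20198 = 0.0723.
Update on result 2 ('negative'): P(H) ← 0.231·0.0723 / (0.231·0.0723 + 0.809·0.9277) = 0.016710/0.76719 = 0.0218.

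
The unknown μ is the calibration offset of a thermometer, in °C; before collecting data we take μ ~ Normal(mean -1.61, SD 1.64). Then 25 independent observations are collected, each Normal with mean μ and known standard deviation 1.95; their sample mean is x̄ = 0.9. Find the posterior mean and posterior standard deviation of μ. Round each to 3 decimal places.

With known σ, the Normal prior is conjugate. Weight on the data is w = (n/σ²)/(n/σ² + 1/τ₀²) = 6.57462/(6.57462+0.371802) = 0.94648.
Posterior mean = w·x̄ + (1−w)·μ₀ = 0.94648·0.9 + 0.053524·-1.61 = 0.766. Posterior variance = 1/(6.57462+0.371802) = 0.143959, so SD = 0.379.

Posterior mean ≈ 0.766; posterior SD ≈ 0.379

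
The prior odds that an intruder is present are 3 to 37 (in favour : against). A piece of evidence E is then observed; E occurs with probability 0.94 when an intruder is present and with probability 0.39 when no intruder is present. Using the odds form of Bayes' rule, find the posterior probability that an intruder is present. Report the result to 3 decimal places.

Posterior probability ≈ 0.163

Prior odds = 3/37 = 0.081081. In log-odds, ln(0.081081) = -2.5123.
Add log likelihood ratio: ln(2.4103) = 0.87973.
Posterior log-odds = -1.6326, so posterior odds = exp(-1.6326) = 0.19543. Converting, P(H|E) = 0.19543/1.1954 = 0.163.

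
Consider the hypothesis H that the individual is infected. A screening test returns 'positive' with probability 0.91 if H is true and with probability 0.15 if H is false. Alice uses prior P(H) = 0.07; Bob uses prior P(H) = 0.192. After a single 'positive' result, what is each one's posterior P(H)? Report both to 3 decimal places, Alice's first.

Alice: 0.313; Bob: 0.590

The likelihood ratio for a 'positive' result is 0.91/0.15 = 6.0667.
Alice: prior odds 0.07/0.93 = 0.075269; posterior odds 0.45663; posterior probability 0.313.
Bob: prior odds 0.192/0.808 = 0.23762; posterior odds 1.4416; posterior probability 0.590.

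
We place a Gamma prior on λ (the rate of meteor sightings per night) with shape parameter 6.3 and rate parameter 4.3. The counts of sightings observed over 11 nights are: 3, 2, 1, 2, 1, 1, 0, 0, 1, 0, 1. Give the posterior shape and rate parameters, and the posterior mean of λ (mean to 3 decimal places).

Posterior: Gamma(shape=18.3, rate=15.3); mean ≈ 1.196

The Poisson likelihood adds the total count to the shape and the number of exposure periods to the rate. Here ∑xᵢ = 12 and n = 11, so shape 6.3→18.3 and rate 4.3→15.3.
Posterior mean = shape/rate = 18.3/15.3 = 1.196.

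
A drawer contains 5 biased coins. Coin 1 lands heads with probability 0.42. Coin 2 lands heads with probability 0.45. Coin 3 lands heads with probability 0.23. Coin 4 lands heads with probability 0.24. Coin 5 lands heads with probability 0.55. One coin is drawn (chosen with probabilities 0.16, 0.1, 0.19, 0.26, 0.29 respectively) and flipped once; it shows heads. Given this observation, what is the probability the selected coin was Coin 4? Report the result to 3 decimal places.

P(heads|C1) = 0.42; P(heads|C2) = 0.45; P(heads|C3) = 0.23; P(heads|C4) = 0.24; P(heads|C5) = 0.55.
Prior × likelihood for each source: 0.16·0.42=0.06720, 0.1·0.45=0.04500, 0.19·0.23=0.04370, 0.26·0.24=0.06240, 0.29·0.55=0.1595. Summing gives P(heads) = 0.37780.
P(Coin 4 | heads) = 0.06240 / 0.37780 = 0.165.

Posterior probability ≈ 0.165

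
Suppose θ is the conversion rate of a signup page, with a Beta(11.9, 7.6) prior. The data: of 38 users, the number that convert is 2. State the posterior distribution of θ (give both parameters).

The binomial likelihood is conjugate to the Beta prior: with 2 successes and 36 failures, the posterior is Beta(11.9+2, 7.6+36) = Beta(13.9, 43.6).

Posterior: Beta(13.9, 43.6)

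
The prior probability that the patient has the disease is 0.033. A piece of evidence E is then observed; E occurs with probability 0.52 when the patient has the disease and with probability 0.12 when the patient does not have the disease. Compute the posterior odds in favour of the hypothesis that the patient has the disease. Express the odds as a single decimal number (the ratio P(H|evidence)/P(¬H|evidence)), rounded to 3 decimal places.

Prior odds = 0.033/(1−0.033) = 0.034126. In log-odds, ln(0.034126) = -3.3777.
Add log likelihood ratio: ln(4.3333) = 1.4663.
Posterior log-odds = -1.9114, so posterior odds = exp(-1.9114) = 0.14788.

Posterior odds ≈ 0.148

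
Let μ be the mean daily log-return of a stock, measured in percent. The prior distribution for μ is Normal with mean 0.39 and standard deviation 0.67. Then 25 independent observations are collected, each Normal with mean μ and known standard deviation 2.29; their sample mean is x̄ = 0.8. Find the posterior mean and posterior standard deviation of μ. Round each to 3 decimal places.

With known σ, the Normal prior is conjugate. Weight on the data is w = (n/σ²)/(n/σ² + 1/τ₀²) = 4.76726/(4.76726+2.22767) = 0.68153.
Posterior mean = w·x̄ + (1−w)·μ₀ = 0.68153·0.8 + 0.31847·0.39 = 0.669. Posterior variance = 1/(4.76726+2.22767) = 0.142961, so SD = 0.378.

Posterior mean ≈ 0.669; posterior SD ≈ 0.378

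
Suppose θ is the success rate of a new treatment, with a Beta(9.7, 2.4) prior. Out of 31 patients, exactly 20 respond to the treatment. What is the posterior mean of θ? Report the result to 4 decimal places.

Posterior mean ≈ 0.6891

The binomial likelihood is conjugate to the Beta prior: with 20 successes and 11 failures, the posterior is Beta(9.7+20, 2.4+11) = Beta(29.7, 13.4).
Posterior mean = α/(α+β) = 29.7/43.1 = 0.6891.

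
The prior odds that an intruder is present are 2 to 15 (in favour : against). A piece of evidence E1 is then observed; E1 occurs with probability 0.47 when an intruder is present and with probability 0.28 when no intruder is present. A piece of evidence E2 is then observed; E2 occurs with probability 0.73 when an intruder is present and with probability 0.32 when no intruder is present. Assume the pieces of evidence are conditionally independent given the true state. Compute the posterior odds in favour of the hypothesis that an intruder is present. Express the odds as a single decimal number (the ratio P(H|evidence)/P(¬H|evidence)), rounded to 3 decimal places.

Posterior odds ≈ 0.511

Prior odds = 2/15 = 0.13333.
Likelihood ratio for E1 = 0.47/0.28 = 1.6786.
Likelihood ratio for E2 = 0.73/0.32 = 2.2812.
Posterior odds = prior odds × LR₁ × LR₂ = 0.51057.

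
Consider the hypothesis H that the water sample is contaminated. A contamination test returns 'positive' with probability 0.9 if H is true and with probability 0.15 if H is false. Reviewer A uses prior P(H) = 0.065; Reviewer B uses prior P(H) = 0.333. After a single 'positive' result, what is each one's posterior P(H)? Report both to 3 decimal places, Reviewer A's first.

P('+'|H) = 0.9, P('+'|¬H) = 0.15.
Reviewer A: numerator 0.9·0.065 = 0.058500; evidence = 0.058500+0.15·0.935 = 0.19875; posterior = 0.294.
Reviewer B: numerator 0.9·0.333 = 0.29970; evidence = 0.29970+0.15·0.667 = 0.39975; posterior = 0.750.

Reviewer A: 0.294; Reviewer B: 0.750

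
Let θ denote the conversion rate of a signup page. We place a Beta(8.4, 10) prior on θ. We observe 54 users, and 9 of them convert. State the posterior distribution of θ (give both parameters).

The binomial likelihood is conjugate to the Beta prior: with 9 successes and 45 failures, the posterior is Beta(8.4+9, 10+45) = Beta(17.4, 55).

Posterior: Beta(17.4, 55)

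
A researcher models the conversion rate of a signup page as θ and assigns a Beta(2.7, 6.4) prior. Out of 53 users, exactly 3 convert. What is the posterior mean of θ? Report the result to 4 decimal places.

The binomial likelihood is conjugate to the Beta prior: with 3 successes and 50 failures, the posterior is Beta(2.7+3, 6.4+50) = Beta(5.7, 56.4).
E[θ | data] = 5.7/(5.7+56.4) = 0.0918.

Posterior mean ≈ 0.0918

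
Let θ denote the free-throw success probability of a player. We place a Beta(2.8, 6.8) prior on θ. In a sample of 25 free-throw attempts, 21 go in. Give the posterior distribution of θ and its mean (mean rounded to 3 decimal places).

Posterior: Beta(23.8, 10.8); mean ≈ 0.688

Observing 21 successes and 4 failures updates Beta(2.8, 6.8) by adding the success and failure counts to the two shape parameters: α = 2.8+21 = 23.8, β = 6.8+4 = 10.8.
E[θ | data] = 23.8/(23.8+10.8) = 0.688.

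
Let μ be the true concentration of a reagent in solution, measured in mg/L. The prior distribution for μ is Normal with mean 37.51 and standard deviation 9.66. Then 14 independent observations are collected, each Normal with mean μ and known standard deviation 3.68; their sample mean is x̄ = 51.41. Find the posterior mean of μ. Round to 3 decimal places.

Posterior mean ≈ 51.267

Prior precision 1/τ₀² = 1/9.66² = 0.0107163; data precision n/σ² = 14/3.68² = 1.03379.
Posterior precision = 0.0107163 + 1.03379 = 1.04451.
Posterior mean = (0.0107163·37.51 + 1.03379·51.41) / 1.04451 = 51.267.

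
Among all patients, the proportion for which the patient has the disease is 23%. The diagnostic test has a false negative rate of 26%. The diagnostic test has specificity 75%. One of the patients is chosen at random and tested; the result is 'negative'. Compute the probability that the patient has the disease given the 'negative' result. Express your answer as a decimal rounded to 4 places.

P(H | E) ≈ 0.0938

Let H be the event that the patient has the disease. P(H) = 0.23, so P(¬H) = 0.77. With E the 'negative' result, P(E|H) = 0.26 and P(E|¬H) = 0.75.
P(E) = 0.26·0.23 + 0.75·0.77 = 0.059800 + 0.57750 = 0.63730.
By Bayes' theorem, P(H|E) = 0.059800 / 0.63730 = 0.0938.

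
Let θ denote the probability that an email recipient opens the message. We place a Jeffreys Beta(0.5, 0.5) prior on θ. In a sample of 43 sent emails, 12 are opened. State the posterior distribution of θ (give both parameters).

Observing 12 successes and 31 failures updates Beta(0.5, 0.5) by adding the success and failure counts to the two shape parameters: α = 0.5+12 = 12.5, β = 0.5+31 = 31.5.

Posterior: Beta(12.5, 31.5)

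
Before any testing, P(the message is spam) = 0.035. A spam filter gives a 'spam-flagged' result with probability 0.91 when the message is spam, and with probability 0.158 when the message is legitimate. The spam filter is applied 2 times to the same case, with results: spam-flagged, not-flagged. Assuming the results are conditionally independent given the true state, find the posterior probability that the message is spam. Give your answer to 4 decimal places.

With H the event that the message is spam, the joint likelihood of the observed sequence is P(data|H) = 0.91·0.09 = 0.081900 and P(data|¬H) = 0.158·0.842 = 0.13304.
Bayes: P(H|data) = 0.035·0.081900 / (0.035·0.081900 + 0.965·0.13304) = 0.0028665/0.13125 = 0.0218.

Posterior P(H) ≈ 0.0218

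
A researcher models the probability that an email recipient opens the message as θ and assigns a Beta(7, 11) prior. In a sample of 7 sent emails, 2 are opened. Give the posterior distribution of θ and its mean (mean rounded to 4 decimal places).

Posterior: Beta(9, 16); mean ≈ 0.3600

Observing 2 successes and 5 failures updates Beta(7, 11) by adding the success and failure counts to the two shape parameters: α = 7+2 = 9, β = 11+5 = 16.
Posterior mean = α/(α+β) = 9/25 = 0.3600.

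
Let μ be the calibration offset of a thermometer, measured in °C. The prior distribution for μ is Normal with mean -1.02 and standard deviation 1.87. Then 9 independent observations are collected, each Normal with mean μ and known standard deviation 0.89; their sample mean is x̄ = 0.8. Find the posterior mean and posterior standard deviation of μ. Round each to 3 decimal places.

Posterior mean ≈ 0.755; posterior SD ≈ 0.293

With known σ, the Normal prior is conjugate. Weight on the data is w = (n/σ²)/(n/σ² + 1/τ₀²) = 11.3622/(11.3622+0.285968) = 0.97545.
Posterior mean = w·x̄ + (1−w)·μ₀ = 0.97545·0.8 + 0.024550·-1.02 = 0.755. Posterior variance = 1/(11.3622+0.285968) = 0.0858504, so SD = 0.293.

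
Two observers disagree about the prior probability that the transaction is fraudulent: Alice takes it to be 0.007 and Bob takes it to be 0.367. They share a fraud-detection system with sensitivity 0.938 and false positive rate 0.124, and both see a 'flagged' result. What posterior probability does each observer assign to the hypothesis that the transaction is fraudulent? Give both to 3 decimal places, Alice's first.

The likelihood ratio for a 'flagged' result is 0.938/0.124 = 7.5645.
Alice: prior odds 0.007/0.993 = 0.0070493; posterior odds 0.053325; posterior probability 0.051.
Bob: prior odds 0.367/0.633 = 0.57978; posterior odds 4.3857; posterior probability 0.814.

Alice: 0.051; Bob: 0.814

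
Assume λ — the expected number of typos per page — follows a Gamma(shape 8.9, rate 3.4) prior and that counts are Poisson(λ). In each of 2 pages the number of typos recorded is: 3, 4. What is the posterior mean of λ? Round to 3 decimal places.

Posterior mean ≈ 2.944

The Poisson likelihood adds the total count to the shape and the number of exposure periods to the rate. Here ∑xᵢ = 7 and n = 2, so shape 8.9→15.9 and rate 3.4→5.4.
Posterior mean = shape/rate = 15.9/5.4 = 2.944.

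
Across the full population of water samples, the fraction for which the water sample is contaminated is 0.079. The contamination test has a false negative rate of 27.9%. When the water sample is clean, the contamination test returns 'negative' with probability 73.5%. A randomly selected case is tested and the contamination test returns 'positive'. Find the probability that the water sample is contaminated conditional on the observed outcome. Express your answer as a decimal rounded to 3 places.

Let H be the event that the water sample is contaminated. P(H) = 0.079, so P(¬H) = 0.921. With E the 'positive' result, P(E|H) = 0.721 and P(E|¬H) = 0.265.
P(E) = 0.721·0.079 + 0.265·0.921 = 0.056959 + 0.24407 = 0.30102.
By Bayes' theorem, P(H|E) = 0.056959 / 0.30102 = 0.189.

P(H | E) ≈ 0.189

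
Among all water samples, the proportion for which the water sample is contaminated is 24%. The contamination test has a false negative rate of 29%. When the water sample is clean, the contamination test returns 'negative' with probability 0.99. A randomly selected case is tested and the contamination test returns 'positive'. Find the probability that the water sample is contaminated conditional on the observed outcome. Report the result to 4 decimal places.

P(H | E) ≈ 0.9573

Write H for 'the water sample is contaminated'. Prior odds H:¬H = 0.24/0.76 = 0.31579. For the 'positive' outcome, the likelihood ratio is 0.71/0.01 = 71.000.
Posterior odds = 0.31579 × 71.000 = 22.421, so P(H|E) = 22.421/(1+22.421) = 0.9573.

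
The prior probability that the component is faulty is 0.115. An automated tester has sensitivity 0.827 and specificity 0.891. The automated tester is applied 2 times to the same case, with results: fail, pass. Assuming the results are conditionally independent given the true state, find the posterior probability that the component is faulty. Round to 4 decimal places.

Posterior P(H) ≈ 0.1607

Let H be the event that the component is faulty; start with P(H) = 0.115. P('fail'|H) = 0.827, P('fail'|¬H) = 0.109.
Update on result 1 ('fail'): P(H) ← 0.827·0.1150 / (0.827·0.1150 + 0.109·0.8850) = 0.095105/0.19157 = 0.4965.
Update on result 2 ('pass'): P(H) ← 0.173·0.4965 / (0.173·0.4965 + 0.891·0.5035) = 0.085886/0.53455 = 0.1607.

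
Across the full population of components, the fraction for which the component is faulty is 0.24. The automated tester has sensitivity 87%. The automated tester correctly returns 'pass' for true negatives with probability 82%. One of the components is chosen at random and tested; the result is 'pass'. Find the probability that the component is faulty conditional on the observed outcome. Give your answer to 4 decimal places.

Write H for 'the component is faulty'. Prior odds H:¬H = 0.24/0.76 = 0.31579. For the 'pass' outcome, the likelihood ratio is 0.13/0.82 = 0.15854.
Posterior odds = 0.31579 × 0.15854 = 0.050064, so P(H|E) = 0.050064/(1+0.050064) = 0.0477.

P(H | E) ≈ 0.0477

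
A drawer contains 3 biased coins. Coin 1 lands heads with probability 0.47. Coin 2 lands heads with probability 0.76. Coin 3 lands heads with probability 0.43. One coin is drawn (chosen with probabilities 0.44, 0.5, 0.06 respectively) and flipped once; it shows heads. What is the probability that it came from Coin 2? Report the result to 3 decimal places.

Posterior probability ≈ 0.620

Tabulate prior·likelihood by source: [1] prior 0.44, lik 0.47, product 0.2068; [2] prior 0.5, lik 0.76, product 0.3800; [3] prior 0.06, lik 0.43, product 0.02580.
Normalizing constant = 0.61260; the posterior for Coin 2 is its product over the sum, 0.3800/0.61260 = 0.620.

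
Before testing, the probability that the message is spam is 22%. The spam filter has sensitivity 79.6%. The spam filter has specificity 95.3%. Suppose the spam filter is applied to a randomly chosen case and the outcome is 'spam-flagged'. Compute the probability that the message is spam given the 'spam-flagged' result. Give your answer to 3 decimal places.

P(H | E) ≈ 0.827

Write H for 'the message is spam'. Prior odds H:¬H = 0.22/0.78 = 0.28205. For the 'spam-flagged' outcome, the likelihood ratio is 0.796/0.047 = 16.936.
Posterior odds = 0.28205 × 16.936 = 4.7769, so P(H|E) = 4.7769/(1+4.7769) = 0.827.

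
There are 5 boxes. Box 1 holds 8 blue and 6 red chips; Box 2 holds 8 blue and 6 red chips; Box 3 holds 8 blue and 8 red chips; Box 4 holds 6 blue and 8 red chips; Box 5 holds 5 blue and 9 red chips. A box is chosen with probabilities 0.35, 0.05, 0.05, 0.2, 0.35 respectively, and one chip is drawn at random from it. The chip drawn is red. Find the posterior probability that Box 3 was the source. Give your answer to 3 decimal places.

Tabulate prior·likelihood by source: [1] prior 0.35, lik 0.4286, product 0.1500; [2] prior 0.05, lik 0.4286, product 0.02143; [3] prior 0.05, lik 0.5, product 0.02500; [4] prior 0.2, lik 0.5714, product 0.1143; [5] prior 0.35, lik 0.6429, product 0.2250.
Normalizing constant = 0.53571; the posterior for Box 3 is its product over the sum, 0.02500/0.53571 = 0.047.

Posterior probability ≈ 0.047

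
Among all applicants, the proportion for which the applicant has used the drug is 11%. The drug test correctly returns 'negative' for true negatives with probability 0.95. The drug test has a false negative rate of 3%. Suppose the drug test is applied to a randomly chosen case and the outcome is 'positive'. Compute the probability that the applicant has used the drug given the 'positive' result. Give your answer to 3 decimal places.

P(H | E) ≈ 0.706

Let H be the event that the applicant has used the drug. P(H) = 0.11, so P(¬H) = 0.89. With E the 'positive' result, P(E|H) = 0.97 and P(E|¬H) = 0.05.
P(E) = 0.97·0.11 + 0.05·0.89 = 0.10670 + 0.044500 = 0.15120.
By Bayes' theorem, P(H|E) = 0.10670 / 0.15120 = 0.706.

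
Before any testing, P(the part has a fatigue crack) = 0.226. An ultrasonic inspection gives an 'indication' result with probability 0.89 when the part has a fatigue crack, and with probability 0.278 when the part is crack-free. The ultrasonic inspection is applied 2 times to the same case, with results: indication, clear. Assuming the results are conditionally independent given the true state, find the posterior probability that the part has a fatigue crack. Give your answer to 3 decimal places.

Posterior P(H) ≈ 0.125

With H the event that the part has a fatigue crack, the joint likelihood of the observed sequence is P(data|H) = 0.89·0.11 = 0.097900 and P(data|¬H) = 0.278·0.722 = 0.20072.
Bayes: P(H|data) = 0.226·0.097900 / (0.226·0.097900 + 0.774·0.20072) = 0.022125/0.17748 = 0.1247.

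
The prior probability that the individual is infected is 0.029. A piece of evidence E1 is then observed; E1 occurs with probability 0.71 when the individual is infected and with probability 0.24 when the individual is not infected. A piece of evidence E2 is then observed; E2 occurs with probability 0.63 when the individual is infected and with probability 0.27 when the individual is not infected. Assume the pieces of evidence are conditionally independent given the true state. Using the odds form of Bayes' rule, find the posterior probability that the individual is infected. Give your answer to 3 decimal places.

Posterior probability ≈ 0.171

Prior odds = 0.029/(1−0.029) = 0.029866. In log-odds, ln(0.029866) = -3.5110.
Add log likelihood ratios: ln(2.9583) + ln(2.3333) = 1.9319.
Posterior log-odds = -1.5791, so posterior odds = exp(-1.5791) = 0.20616. Converting, P(H|E) = 0.20616/1.2062 = 0.171.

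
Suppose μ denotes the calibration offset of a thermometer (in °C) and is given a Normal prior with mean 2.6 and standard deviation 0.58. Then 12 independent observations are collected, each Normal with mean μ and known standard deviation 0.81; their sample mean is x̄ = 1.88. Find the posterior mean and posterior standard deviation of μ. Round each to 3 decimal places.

Posterior mean ≈ 1.981; posterior SD ≈ 0.217

Prior precision 1/τ₀² = 1/0.58² = 2.97265; data precision n/σ² = 12/0.81² = 18.2899.
Posterior precision = 2.97265 + 18.2899 = 21.2625, giving posterior SD = 1/√21.2625 = 0.217.
Posterior mean = (2.97265·2.6 + 18.2899·1.88) / 21.2625 = 1.981.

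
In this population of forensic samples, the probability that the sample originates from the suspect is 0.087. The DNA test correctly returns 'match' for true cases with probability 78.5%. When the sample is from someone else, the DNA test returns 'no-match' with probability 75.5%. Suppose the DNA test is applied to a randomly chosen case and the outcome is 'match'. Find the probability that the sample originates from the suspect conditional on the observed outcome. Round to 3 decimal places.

P(H | E) ≈ 0.234

Let H be the event that the sample originates from the suspect. P(H) = 0.087, so P(¬H) = 0.913. With E the 'match' result, P(E|H) = 0.785 and P(E|¬H) = 0.245.
P(E) = 0.785·0.087 + 0.245·0.913 = 0.068295 + 0.22368 = 0.29198.
By Bayes' theorem, P(H|E) = 0.068295 / 0.29198 = 0.234.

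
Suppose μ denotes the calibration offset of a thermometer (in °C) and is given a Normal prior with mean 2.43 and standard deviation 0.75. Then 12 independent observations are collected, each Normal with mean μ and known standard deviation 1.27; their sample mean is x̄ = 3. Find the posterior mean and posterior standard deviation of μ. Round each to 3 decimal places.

Prior precision 1/τ₀² = 1/0.75² = 1.77778; data precision n/σ² = 12/1.27² = 7.44001.
Posterior precision = 1.77778 + 7.44001 = 9.21779, giving posterior SD = 1/√9.21779 = 0.329.
Posterior mean = (1.77778·2.43 + 7.44001·3) / 9.21779 = 2.890.

Posterior mean ≈ 2.890; posterior SD ≈ 0.329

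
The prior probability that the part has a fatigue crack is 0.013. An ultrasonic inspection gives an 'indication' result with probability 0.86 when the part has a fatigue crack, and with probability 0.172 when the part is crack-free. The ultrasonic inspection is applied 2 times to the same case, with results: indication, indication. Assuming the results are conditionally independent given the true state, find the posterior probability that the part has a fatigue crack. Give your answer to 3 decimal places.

With H the event that the part has a fatigue crack, the joint likelihood of the observed sequence is P(data|H) = 0.86·0.86 = 0.73960 and P(data|¬H) = 0.172·0.172 = 0.029584.
Bayes: P(H|data) = 0.013·0.73960 / (0.013·0.73960 + 0.987·0.029584) = 0.0096148/0.038814 = 0.2477.

Posterior P(H) ≈ 0.248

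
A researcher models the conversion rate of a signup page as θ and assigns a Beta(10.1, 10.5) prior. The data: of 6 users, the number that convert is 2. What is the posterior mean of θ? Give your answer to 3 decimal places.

Posterior mean ≈ 0.455

The binomial likelihood is conjugate to the Beta prior: with 2 successes and 4 failures, the posterior is Beta(10.1+2, 10.5+4) = Beta(12.1, 14.5).
E[θ | data] = 12.1/(12.1+14.5) = 0.455.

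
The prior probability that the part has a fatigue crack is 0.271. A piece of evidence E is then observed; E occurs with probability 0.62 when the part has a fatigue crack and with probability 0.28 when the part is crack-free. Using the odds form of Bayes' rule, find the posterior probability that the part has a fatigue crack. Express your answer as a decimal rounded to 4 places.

Posterior probability ≈ 0.4515

Prior odds = 0.271/(1−0.271) = 0.37174. In log-odds, ln(0.37174) = -0.98955.
Add log likelihood ratio: ln(2.2143) = 0.79493.
Posterior log-odds = -0.19463, so posterior odds = exp(-0.19463) = 0.82314. Converting, P(H|E) = 0.82314/1.8231 = 0.4515.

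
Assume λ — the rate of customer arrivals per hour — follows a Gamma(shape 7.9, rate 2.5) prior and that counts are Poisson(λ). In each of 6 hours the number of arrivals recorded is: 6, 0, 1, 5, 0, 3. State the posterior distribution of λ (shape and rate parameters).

Total count ∑xᵢ = 15 over n = 6 hours.
Gamma is conjugate to the Poisson likelihood: posterior is Gamma(shape = 7.9+15 = 22.9, rate = 2.5+6 = 8.5).

Posterior: Gamma(shape=22.9, rate=8.5)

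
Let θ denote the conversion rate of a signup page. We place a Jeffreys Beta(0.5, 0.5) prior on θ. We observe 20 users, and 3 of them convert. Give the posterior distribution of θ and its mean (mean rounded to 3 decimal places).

Posterior: Beta(3.5, 17.5); mean ≈ 0.167

Observing 3 successes and 17 failures updates Beta(0.5, 0.5) by adding the success and failure counts to the two shape parameters: α = 0.5+3 = 3.5, β = 0.5+17 = 17.5.
Posterior mean = α/(α+β) = 3.5/21 = 0.167.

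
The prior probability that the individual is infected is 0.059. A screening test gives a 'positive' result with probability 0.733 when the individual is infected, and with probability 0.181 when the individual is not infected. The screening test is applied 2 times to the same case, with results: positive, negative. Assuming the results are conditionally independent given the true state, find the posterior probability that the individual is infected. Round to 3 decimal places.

With H the event that the individual is infected, the joint likelihood of the observed sequence is P(data|H) = 0.733·0.267 = 0.19571 and P(data|¬H) = 0.181·0.819 = 0.14824.
Bayes: P(H|data) = 0.059·0.19571 / (0.059·0.19571 + 0.941·0.14824) = 0.011547/0.15104 = 0.0764.

Posterior P(H) ≈ 0.076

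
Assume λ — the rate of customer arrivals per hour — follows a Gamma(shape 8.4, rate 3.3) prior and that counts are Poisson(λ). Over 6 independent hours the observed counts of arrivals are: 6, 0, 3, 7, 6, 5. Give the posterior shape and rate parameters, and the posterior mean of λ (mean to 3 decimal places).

Posterior: Gamma(shape=35.4, rate=9.3); mean ≈ 3.806

The Poisson likelihood adds the total count to the shape and the number of exposure periods to the rate. Here ∑xᵢ = 27 and n = 6, so shape 8.4→35.4 and rate 3.3→9.3.
Posterior mean = shape/rate = 35.4/9.3 = 3.806.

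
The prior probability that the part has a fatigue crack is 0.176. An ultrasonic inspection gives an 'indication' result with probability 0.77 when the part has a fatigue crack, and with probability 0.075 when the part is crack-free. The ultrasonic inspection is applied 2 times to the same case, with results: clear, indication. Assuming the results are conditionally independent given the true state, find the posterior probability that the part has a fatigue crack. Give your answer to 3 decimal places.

Let H be the event that the part has a fatigue crack; start with P(H) = 0.176. P('indication'|H) = 0.77, P('indication'|¬H) = 0.075.
Update on result 1 ('clear'): P(H) ← 0.23·0.1760 / (0.23·0.1760 + 0.925·0.8240) = 0.040480/0.80268 = 0.0504.
Update on result 2 ('indication'): P(H) ← 0.77·0.0504 / (0.77·0.0504 + 0.075·0.9496) = 0.038832/0.11005 = 0.3529.

Posterior P(H) ≈ 0.353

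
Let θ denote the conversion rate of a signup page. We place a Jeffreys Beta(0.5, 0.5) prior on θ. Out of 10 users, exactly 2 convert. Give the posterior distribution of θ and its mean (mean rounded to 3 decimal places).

Observing 2 successes and 8 failures updates Beta(0.5, 0.5) by adding the success and failure counts to the two shape parameters: α = 0.5+2 = 2.5, β = 0.5+8 = 8.5.
E[θ | data] = 2.5/(2.5+8.5) = 0.227.

Posterior: Beta(2.5, 8.5); mean ≈ 0.227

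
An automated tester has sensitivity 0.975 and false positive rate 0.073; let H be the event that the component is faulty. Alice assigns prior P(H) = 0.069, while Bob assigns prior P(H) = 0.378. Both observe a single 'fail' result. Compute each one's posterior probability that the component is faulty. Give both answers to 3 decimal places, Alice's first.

P('+'|H) = 0.975, P('+'|¬H) = 0.073.
Alice: numerator 0.975·0.069 = 0.067275; evidence = 0.067275+0.073·0.931 = 0.13524; posterior = 0.497.
Bob: numerator 0.975·0.378 = 0.36855; evidence = 0.36855+0.073·0.622 = 0.41396; posterior = 0.890.

Alice: 0.497; Bob: 0.890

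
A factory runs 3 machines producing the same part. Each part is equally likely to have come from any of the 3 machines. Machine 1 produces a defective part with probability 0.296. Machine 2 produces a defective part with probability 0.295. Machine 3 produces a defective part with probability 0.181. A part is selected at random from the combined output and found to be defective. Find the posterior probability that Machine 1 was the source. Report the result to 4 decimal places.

Posterior probability ≈ 0.3834

P(defective|M1) = 0.296; P(defective|M2) = 0.295; P(defective|M3) = 0.181.
Prior × likelihood for each source: 0.333333·0.296=0.09867, 0.333333·0.295=0.09833, 0.333333·0.181=0.06033. Summing gives P(defective) = 0.25733.
P(Machine 1 | defective) = 0.09867 / 0.25733 = 0.3834.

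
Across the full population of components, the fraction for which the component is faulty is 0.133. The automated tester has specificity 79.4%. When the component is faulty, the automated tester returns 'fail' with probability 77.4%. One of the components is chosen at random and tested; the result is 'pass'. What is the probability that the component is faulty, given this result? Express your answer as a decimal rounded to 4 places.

P(H | E) ≈ 0.0418

Write H for 'the component is faulty'. Prior odds H:¬H = 0.133/0.867 = 0.15340. For the 'pass' outcome, the likelihood ratio is 0.226/0.794 = 0.28463.
Posterior odds = 0.15340 × 0.28463 = 0.043664, so P(H|E) = 0.043664/(1+0.043664) = 0.0418.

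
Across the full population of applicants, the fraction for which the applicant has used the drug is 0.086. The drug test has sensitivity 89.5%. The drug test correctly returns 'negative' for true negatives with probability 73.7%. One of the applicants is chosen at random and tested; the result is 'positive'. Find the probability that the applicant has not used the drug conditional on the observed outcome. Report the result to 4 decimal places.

P(¬H | E) ≈ 0.7575

Write H for 'the applicant has used the drug'. Prior odds H:¬H = 0.086/0.914 = 0.094092. For the 'positive' outcome, the likelihood ratio is 0.895/0.263 = 3.4030.
Posterior odds = 0.094092 × 3.4030 = 0.32020, so P(H|E) = 0.32020/(1+0.32020) = 0.2425. Then P(¬H|E) = 1 − 0.2425 = 0.7575.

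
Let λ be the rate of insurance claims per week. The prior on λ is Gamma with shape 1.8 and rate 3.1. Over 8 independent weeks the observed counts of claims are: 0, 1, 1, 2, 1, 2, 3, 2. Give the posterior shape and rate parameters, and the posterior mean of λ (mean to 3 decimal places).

Posterior: Gamma(shape=13.8, rate=11.1); mean ≈ 1.243

Total count ∑xᵢ = 12 over n = 8 weeks.
Gamma is conjugate to the Poisson likelihood: posterior is Gamma(shape = 1.8+12 = 13.8, rate = 3.1+8 = 11.1).
Posterior mean = shape/rate = 13.8/11.1 = 1.243.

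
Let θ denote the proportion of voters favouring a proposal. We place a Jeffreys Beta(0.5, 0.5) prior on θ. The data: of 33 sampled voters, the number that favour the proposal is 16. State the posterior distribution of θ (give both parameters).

Posterior: Beta(16.5, 17.5)

The binomial likelihood is conjugate to the Beta prior: with 16 successes and 17 failures, the posterior is Beta(0.5+16, 0.5+17) = Beta(16.5, 17.5).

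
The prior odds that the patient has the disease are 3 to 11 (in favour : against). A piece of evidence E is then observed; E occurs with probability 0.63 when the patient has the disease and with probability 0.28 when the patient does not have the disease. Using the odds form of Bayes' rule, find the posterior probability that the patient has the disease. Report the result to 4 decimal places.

Prior odds = 3/11 = 0.27273. In log-odds, ln(0.27273) = -1.2993.
Add log likelihood ratio: ln(2.2500) = 0.81093.
Posterior log-odds = -0.48835, so posterior odds = exp(-0.48835) = 0.61364. Converting, P(H|E) = 0.61364/1.6136 = 0.3803.

Posterior probability ≈ 0.3803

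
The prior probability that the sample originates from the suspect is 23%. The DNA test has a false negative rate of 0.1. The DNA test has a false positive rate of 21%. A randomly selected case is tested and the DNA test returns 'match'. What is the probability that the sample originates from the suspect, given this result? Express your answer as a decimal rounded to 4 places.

P(H | E) ≈ 0.5614

Write H for 'the sample originates from the suspect'. Prior odds H:¬H = 0.23/0.77 = 0.29870. For the 'match' outcome, the likelihood ratio is 0.9/0.21 = 4.2857.
Posterior odds = 0.29870 × 4.2857 = 1.2801, so P(H|E) = 1.2801/(1+1.2801) = 0.5614.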